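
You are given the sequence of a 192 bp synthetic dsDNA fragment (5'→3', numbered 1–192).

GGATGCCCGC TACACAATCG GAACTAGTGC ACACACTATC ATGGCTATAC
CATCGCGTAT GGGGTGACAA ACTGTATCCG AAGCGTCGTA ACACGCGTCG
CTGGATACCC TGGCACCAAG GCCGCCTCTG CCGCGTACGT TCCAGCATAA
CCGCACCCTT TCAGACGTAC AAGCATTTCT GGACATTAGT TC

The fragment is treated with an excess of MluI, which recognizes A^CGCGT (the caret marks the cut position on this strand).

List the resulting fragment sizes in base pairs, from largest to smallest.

99, 93 bp

The MluI site (ACGCGT) starts at position 93.
MluI cuts after the first base of each site, so after position 93.
Linear molecule, 1 cut → 2 fragments:
  1–93 → 93 bp
  94–192 → 99 bp
Sorted largest to smallest: 99, 93 bp.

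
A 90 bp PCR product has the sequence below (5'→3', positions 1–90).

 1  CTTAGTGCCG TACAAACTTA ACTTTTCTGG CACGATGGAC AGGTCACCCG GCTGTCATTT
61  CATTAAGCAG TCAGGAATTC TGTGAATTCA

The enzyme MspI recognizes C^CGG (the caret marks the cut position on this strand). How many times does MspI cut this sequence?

1

CCGG occurs starting at position 48.
MspI cuts at 1 site.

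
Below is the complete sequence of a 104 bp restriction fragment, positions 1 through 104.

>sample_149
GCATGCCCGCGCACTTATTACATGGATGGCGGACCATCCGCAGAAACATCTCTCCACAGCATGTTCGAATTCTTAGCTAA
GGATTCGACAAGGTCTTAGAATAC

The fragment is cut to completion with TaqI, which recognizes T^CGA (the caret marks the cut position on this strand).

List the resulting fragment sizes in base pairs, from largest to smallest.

65, 20, 19 bp

TaqI sites (TCGA) start at positions 65, 85.
TaqI cuts after the first base of each site, so after positions 65, 85.
Linear molecule, 2 cuts → 3 fragments:
  1–65 → 65 bp
  66–85 → 20 bp
  86–104 → 19 bp
Sorted largest to smallest: 65, 20, 19 bp.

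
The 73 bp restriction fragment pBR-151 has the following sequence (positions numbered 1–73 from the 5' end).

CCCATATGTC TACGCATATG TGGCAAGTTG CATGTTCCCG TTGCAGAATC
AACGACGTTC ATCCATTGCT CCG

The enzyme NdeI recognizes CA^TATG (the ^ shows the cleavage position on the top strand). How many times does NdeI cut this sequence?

CATATG occurs starting at positions 3, 15.
NdeI cuts at 2 sites.

2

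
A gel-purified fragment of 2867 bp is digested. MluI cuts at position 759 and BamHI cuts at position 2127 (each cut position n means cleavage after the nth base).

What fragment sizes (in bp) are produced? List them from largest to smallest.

1368, 759, 740 bp

Combined cut positions (sorted): 759, 2127.
Linear molecule, 2 cuts → 3 fragments:
  759 − 0 = 759 bp
  2127 − 759 = 1368 bp
  2867 − 2127 = 740 bp
Sorted largest to smallest: 1368, 759, 740 bp.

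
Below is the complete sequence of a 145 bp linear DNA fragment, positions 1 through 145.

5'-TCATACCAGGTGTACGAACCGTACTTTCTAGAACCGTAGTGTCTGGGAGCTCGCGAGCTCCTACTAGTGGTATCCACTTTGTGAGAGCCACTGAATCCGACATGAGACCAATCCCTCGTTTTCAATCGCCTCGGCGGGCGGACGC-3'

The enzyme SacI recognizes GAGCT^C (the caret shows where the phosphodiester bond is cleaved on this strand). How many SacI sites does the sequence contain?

GAGCTC occurs starting at positions 47, 55.
SacI cuts at 2 sites.

2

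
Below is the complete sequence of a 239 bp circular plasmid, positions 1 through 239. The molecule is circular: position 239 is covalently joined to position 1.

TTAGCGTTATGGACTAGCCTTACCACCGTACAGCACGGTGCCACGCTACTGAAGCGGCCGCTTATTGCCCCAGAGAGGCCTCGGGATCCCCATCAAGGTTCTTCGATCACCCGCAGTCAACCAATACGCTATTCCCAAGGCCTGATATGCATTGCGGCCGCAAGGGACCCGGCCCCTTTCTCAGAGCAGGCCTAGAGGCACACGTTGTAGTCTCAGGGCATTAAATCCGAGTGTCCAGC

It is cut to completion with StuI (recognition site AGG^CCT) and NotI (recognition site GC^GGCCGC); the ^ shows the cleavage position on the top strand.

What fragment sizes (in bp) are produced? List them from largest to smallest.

104, 62, 35, 23, 15 bp

StuI sites (AGGCCT) start at positions 76, 138, 188.
StuI cuts after base 3 of each site, so after positions 78, 140, 190.
NotI sites (GCGGCCGC) start at positions 54, 154.
NotI cuts after base 2 of each site, so after positions 55, 155.
Combined cut positions: 55, 78, 140, 155, 190.
Circular molecule, 5 cuts → 5 fragments:
  56–78 → 23 bp
  79–140 → 62 bp
  141–155 → 15 bp
  156–190 → 35 bp
  191–239 then 1–55 → 49 + 55 = 104 bp
Sorted largest to smallest: 104, 62, 35, 23, 15 bp.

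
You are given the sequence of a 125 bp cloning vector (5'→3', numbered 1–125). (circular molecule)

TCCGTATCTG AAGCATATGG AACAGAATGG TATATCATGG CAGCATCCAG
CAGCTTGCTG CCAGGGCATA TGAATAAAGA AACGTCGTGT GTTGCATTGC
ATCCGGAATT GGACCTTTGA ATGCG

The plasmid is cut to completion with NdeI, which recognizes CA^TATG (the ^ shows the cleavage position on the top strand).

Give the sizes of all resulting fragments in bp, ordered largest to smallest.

NdeI sites (CATATG) start at positions 14, 67.
NdeI cuts after base 2 of each site, so after positions 15, 68.
Circular molecule, 2 cuts → 2 fragments:
  16–68 → 53 bp
  69–125 then 1–15 → 57 + 15 = 72 bp
Sorted largest to smallest: 72, 53 bp.

72, 53 bp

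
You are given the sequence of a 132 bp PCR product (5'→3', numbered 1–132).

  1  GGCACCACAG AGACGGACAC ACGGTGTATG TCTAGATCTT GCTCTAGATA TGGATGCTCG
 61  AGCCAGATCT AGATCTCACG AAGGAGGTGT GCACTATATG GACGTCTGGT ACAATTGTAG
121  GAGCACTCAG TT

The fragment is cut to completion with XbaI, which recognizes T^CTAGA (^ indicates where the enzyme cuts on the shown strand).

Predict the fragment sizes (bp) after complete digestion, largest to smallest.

XbaI sites (TCTAGA) start at positions 31, 43, 68.
XbaI cuts after the first base of each site, so after positions 31, 43, 68.
Linear molecule, 3 cuts → 4 fragments:
  1–31 → 31 bp
  32–43 → 12 bp
  44–68 → 25 bp
  69–132 → 64 bp
Sorted largest to smallest: 64, 31, 25, 12 bp.

64, 31, 25, 12 bp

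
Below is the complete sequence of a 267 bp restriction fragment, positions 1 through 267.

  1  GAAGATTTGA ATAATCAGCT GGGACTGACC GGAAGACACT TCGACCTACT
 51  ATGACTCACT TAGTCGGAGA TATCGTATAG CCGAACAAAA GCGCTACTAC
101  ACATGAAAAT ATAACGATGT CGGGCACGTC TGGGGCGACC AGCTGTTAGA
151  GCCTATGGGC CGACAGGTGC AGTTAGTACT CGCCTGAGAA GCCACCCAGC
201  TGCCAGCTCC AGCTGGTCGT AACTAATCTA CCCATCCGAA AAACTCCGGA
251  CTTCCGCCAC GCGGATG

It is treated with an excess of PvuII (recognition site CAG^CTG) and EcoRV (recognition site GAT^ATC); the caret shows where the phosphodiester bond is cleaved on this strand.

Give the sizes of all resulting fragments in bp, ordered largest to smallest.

71, 57, 55, 53, 18, 13 bp

PvuII sites (CAGCTG) start at positions 16, 140, 197, 210.
PvuII cuts after base 3 of each site, so after positions 18, 142, 199, 212.
The EcoRV site (GATATC) starts at position 69.
EcoRV cuts after base 3 of each site, so after position 71.
Combined cut positions: 18, 71, 142, 199, 212.
Linear molecule, 5 cuts → 6 fragments:
  1–18 → 18 bp
  19–71 → 53 bp
  72–142 → 71 bp
  143–199 → 57 bp
  200–212 → 13 bp
  213–267 → 55 bp
Sorted largest to smallest: 71, 57, 55, 53, 18, 13 bp.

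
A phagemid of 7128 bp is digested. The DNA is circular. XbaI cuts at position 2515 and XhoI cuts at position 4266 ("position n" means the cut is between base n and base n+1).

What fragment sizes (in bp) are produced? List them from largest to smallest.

Combined cut positions (sorted): 2515, 4266.
Circular molecule, 2 cuts → 2 fragments:
  4266 − 2515 = 1751 bp
  wrap: 7128 − 4266 + 2515 = 5377 bp
Sorted largest to smallest: 5377, 1751 bp.

5377, 1751 bp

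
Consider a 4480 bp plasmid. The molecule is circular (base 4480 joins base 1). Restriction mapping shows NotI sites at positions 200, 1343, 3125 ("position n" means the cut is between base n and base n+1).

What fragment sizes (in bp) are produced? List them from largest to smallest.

Circular molecule, 3 cuts → 3 fragments:
  1343 − 200 = 1143 bp
  3125 − 1343 = 1782 bp
  wrap: 4480 − 3125 + 200 = 1555 bp
Sorted largest to smallest: 1782, 1555, 1143 bp.

1782, 1555, 1143 bp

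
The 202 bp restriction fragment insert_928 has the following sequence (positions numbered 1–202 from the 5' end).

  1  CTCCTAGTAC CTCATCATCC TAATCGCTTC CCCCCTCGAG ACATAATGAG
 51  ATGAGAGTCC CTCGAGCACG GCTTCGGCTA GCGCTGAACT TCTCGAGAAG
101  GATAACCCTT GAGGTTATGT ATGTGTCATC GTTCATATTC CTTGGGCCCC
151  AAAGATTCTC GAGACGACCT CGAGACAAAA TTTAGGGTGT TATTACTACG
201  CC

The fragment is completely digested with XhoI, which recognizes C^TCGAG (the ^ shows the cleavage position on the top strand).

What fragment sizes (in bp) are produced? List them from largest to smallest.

XhoI sites (CTCGAG) start at positions 35, 61, 92, 158, 169.
XhoI cuts after the first base of each site, so after positions 35, 61, 92, 158, 169.
Linear molecule, 5 cuts → 6 fragments:
  1–35 → 35 bp
  36–61 → 26 bp
  62–92 → 31 bp
  93–158 → 66 bp
  159–169 → 11 bp
  170–202 → 33 bp
Sorted largest to smallest: 66, 35, 33, 31, 26, 11 bp.

66, 35, 33, 31, 26, 11 bp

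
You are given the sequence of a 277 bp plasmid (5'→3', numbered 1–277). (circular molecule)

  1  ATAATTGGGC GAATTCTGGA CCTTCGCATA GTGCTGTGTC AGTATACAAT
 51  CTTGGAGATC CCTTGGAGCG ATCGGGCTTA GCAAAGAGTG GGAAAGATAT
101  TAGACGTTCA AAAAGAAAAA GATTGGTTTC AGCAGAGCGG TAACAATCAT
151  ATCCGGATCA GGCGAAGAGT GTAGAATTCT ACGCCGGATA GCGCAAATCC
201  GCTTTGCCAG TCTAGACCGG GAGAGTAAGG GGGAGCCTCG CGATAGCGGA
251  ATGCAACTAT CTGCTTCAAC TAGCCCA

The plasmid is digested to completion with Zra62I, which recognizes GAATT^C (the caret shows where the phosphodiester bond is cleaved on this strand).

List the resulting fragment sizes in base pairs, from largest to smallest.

Zra62I sites (GAATTC) start at positions 11, 174.
Zra62I cuts after base 5 of each site (before the last base), so after positions 15, 178.
Circular molecule, 2 cuts → 2 fragments:
  16–178 → 163 bp
  179–277 then 1–15 → 99 + 15 = 114 bp
Sorted largest to smallest: 163, 114 bp.

163, 114 bp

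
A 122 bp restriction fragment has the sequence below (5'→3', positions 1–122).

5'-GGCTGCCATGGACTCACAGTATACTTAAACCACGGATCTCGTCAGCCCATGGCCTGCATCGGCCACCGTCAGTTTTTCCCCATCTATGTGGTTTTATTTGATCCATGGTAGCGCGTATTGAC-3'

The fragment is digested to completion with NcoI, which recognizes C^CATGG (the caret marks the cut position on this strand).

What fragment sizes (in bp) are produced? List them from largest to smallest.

NcoI sites (CCATGG) start at positions 6, 47, 103.
NcoI cuts after the first base of each site, so after positions 6, 47, 103.
Linear molecule, 3 cuts → 4 fragments:
  1–6 → 6 bp
  7–47 → 41 bp
  48–103 → 56 bp
  104–122 → 19 bp
Sorted largest to smallest: 56, 41, 19, 6 bp.

56, 41, 19, 6 bp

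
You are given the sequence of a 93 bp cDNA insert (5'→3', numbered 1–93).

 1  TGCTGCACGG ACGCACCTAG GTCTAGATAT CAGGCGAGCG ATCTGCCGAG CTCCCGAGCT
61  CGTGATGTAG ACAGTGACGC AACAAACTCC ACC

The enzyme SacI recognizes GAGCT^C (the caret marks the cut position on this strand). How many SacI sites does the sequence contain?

2

GAGCTC occurs starting at positions 48, 56.
SacI cuts at 2 sites.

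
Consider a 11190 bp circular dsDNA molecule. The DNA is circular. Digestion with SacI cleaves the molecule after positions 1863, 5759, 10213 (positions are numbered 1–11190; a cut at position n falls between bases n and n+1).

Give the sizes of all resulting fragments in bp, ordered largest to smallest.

4454, 3896, 2840 bp

Circular molecule, 3 cuts → 3 fragments:
  5759 − 1863 = 3896 bp
  10213 − 5759 = 4454 bp
  wrap: 11190 − 10213 + 1863 = 2840 bp
Sorted largest to smallest: 4454, 3896, 2840 bp.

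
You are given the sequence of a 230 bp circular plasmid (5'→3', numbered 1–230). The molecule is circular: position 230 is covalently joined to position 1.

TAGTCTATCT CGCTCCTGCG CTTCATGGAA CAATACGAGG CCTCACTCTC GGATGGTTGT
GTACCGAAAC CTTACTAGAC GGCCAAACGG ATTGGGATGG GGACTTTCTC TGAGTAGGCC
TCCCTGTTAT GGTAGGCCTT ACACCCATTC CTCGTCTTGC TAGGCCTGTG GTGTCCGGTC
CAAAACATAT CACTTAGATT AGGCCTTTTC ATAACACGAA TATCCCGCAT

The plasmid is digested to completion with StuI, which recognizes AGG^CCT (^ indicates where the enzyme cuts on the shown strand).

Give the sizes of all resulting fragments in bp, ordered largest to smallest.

78, 67, 39, 28, 18 bp

StuI sites (AGGCCT) start at positions 38, 116, 134, 162, 201.
StuI cuts after base 3 of each site, so after positions 40, 118, 136, 164, 203.
Circular molecule, 5 cuts → 5 fragments:
  41–118 → 78 bp
  119–136 → 18 bp
  137–164 → 28 bp
  165–203 → 39 bp
  204–230 then 1–40 → 27 + 40 = 67 bp
Sorted largest to smallest: 78, 67, 39, 28, 18 bp.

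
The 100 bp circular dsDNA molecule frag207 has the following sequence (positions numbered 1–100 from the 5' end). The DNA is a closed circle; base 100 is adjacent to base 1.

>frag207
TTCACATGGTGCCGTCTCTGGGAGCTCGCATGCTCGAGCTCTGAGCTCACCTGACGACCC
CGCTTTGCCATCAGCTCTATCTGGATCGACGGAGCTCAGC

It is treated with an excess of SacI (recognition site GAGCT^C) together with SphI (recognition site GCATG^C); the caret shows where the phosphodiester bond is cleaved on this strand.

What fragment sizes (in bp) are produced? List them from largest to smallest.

49, 30, 8, 7, 6 bp

SacI sites (GAGCTC) start at positions 22, 36, 43, 92.
SacI cuts after base 5 of each site (before the last base), so after positions 26, 40, 47, 96.
The SphI site (GCATGC) starts at position 28.
SphI cuts after base 5 of each site (before the last base), so after position 32.
Combined cut positions: 26, 32, 40, 47, 96.
Circular molecule, 5 cuts → 5 fragments:
  27–32 → 6 bp
  33–40 → 8 bp
  41–47 → 7 bp
  48–96 → 49 bp
  97–100 then 1–26 → 4 + 26 = 30 bp
Sorted largest to smallest: 49, 30, 8, 7, 6 bp.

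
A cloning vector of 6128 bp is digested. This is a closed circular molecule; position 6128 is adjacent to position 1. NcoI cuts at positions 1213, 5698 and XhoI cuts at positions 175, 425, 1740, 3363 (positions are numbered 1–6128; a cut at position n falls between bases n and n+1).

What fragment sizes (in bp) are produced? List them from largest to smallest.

2335, 1623, 788, 605, 527, 250 bp

Combined cut positions (sorted): 175, 425, 1213, 1740, 3363, 5698.
Circular molecule, 6 cuts → 6 fragments:
  425 − 175 = 250 bp
  1213 − 425 = 788 bp
  1740 − 1213 = 527 bp
  3363 − 1740 = 1623 bp
  5698 − 3363 = 2335 bp
  wrap: 6128 − 5698 + 175 = 605 bp
Sorted largest to smallest: 2335, 1623, 788, 605, 527, 250 bp.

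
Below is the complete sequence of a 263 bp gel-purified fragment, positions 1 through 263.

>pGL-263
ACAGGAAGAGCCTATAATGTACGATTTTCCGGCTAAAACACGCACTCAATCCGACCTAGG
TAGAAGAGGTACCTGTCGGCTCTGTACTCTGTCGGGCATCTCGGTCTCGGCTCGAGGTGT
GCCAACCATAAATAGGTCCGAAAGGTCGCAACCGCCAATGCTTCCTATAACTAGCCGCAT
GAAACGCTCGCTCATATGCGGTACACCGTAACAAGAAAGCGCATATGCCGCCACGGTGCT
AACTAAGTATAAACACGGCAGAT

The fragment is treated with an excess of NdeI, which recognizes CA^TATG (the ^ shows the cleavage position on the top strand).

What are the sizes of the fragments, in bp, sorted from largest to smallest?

194, 40, 29 bp

NdeI sites (CATATG) start at positions 193, 222.
NdeI cuts after base 2 of each site, so after positions 194, 223.
Linear molecule, 2 cuts → 3 fragments:
  1–194 → 194 bp
  195–223 → 29 bp
  224–263 → 40 bp
Sorted largest to smallest: 194, 40, 29 bp.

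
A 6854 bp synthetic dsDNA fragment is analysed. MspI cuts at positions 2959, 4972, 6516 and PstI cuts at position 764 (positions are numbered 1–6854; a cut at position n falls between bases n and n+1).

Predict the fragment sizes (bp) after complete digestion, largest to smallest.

Combined cut positions (sorted): 764, 2959, 4972, 6516.
Linear molecule, 4 cuts → 5 fragments:
  764 − 0 = 764 bp
  2959 − 764 = 2195 bp
  4972 − 2959 = 2013 bp
  6516 − 4972 = 1544 bp
  6854 − 6516 = 338 bp
Sorted largest to smallest: 2195, 2013, 1544, 764, 338 bp.

2195, 2013, 1544, 764, 338 bp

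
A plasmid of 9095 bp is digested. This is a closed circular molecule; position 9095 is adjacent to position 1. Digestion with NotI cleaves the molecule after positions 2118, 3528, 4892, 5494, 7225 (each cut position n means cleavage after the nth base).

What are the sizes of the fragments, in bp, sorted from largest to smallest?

Circular molecule, 5 cuts → 5 fragments:
  3528 − 2118 = 1410 bp
  4892 − 3528 = 1364 bp
  5494 − 4892 = 602 bp
  7225 − 5494 = 1731 bp
  wrap: 9095 − 7225 + 2118 = 3988 bp
Sorted largest to smallest: 3988, 1731, 1410, 1364, 602 bp.

3988, 1731, 1410, 1364, 602 bp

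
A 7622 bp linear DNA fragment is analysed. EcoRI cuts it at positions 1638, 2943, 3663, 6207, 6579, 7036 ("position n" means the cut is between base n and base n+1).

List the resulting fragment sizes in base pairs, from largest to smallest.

2544, 1638, 1305, 720, 586, 457, 372 bp

Linear molecule, 6 cuts → 7 fragments:
  1638 − 0 = 1638 bp
  2943 − 1638 = 1305 bp
  3663 − 2943 = 720 bp
  6207 − 3663 = 2544 bp
  6579 − 6207 = 372 bp
  7036 − 6579 = 457 bp
  7622 − 7036 = 586 bp
Sorted largest to smallest: 2544, 1638, 1305, 720, 586, 457, 372 bp.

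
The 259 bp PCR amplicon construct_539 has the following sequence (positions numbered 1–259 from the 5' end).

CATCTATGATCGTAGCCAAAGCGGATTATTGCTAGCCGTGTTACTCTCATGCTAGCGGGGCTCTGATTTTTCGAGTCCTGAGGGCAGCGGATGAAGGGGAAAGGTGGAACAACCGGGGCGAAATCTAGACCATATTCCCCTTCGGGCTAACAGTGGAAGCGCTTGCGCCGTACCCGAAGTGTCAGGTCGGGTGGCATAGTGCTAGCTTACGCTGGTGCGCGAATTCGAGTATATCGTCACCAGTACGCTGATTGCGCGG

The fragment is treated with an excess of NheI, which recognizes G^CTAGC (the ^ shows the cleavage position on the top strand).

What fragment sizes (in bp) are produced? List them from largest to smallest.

150, 58, 31, 20 bp

NheI sites (GCTAGC) start at positions 31, 51, 201.
NheI cuts after the first base of each site, so after positions 31, 51, 201.
Linear molecule, 3 cuts → 4 fragments:
  1–31 → 31 bp
  32–51 → 20 bp
  52–201 → 150 bp
  202–259 → 58 bp
Sorted largest to smallest: 150, 58, 31, 20 bp.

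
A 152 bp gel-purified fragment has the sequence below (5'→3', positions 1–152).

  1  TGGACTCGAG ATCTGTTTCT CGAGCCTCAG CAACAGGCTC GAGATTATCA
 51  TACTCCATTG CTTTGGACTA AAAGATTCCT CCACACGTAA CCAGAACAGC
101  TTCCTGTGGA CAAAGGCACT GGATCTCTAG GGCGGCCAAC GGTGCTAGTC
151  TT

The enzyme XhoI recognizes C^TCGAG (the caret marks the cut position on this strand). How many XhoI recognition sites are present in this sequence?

CTCGAG occurs starting at positions 5, 19, 38.
XhoI cuts at 3 sites.

3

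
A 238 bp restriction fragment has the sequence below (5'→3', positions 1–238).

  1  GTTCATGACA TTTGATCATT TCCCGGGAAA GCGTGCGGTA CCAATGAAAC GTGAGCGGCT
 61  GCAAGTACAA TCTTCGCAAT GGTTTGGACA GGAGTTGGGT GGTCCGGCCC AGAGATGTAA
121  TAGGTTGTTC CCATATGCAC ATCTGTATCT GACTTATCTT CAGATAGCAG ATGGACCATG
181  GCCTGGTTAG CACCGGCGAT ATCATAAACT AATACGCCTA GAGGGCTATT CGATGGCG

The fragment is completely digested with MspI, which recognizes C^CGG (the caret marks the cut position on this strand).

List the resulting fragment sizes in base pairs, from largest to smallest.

MspI sites (CCGG) start at positions 23, 104, 193.
MspI cuts after the first base of each site, so after positions 23, 104, 193.
Linear molecule, 3 cuts → 4 fragments:
  1–23 → 23 bp
  24–104 → 81 bp
  105–193 → 89 bp
  194–238 → 45 bp
Sorted largest to smallest: 89, 81, 45, 23 bp.

89, 81, 45, 23 bp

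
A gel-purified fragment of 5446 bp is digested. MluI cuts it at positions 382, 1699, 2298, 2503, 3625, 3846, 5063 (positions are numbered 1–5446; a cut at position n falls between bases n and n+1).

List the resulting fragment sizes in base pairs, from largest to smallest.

Linear molecule, 7 cuts → 8 fragments:
  382 − 0 = 382 bp
  1699 − 382 = 1317 bp
  2298 − 1699 = 599 bp
  2503 − 2298 = 205 bp
  3625 − 2503 = 1122 bp
  3846 − 3625 = 221 bp
  5063 − 3846 = 1217 bp
  5446 − 5063 = 383 bp
Sorted largest to smallest: 1317, 1217, 1122, 599, 383, 382, 221, 205 bp.

1317, 1217, 1122, 599, 383, 382, 221, 205 bp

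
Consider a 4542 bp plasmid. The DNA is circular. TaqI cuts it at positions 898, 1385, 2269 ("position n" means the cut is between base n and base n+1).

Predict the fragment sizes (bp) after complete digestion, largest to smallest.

3171, 884, 487 bp

Circular molecule, 3 cuts → 3 fragments:
  1385 − 898 = 487 bp
  2269 − 1385 = 884 bp
  wrap: 4542 − 2269 + 898 = 3171 bp
Sorted largest to smallest: 3171, 884, 487 bp.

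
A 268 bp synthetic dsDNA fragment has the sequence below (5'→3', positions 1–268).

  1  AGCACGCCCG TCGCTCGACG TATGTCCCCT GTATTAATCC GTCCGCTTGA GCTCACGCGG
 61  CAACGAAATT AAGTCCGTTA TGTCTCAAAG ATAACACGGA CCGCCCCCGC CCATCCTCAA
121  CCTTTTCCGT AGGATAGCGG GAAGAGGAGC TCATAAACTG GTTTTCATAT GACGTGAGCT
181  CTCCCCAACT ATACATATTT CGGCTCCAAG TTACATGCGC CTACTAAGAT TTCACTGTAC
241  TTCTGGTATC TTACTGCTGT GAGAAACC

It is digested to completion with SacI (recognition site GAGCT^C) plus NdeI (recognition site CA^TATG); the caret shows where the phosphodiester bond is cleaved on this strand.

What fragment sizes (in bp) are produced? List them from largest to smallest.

SacI sites (GAGCTC) start at positions 49, 147, 176.
SacI cuts after base 5 of each site (before the last base), so after positions 53, 151, 180.
The NdeI site (CATATG) starts at position 166.
NdeI cuts after base 2 of each site, so after position 167.
Combined cut positions: 53, 151, 167, 180.
Linear molecule, 4 cuts → 5 fragments:
  1–53 → 53 bp
  54–151 → 98 bp
  152–167 → 16 bp
  168–180 → 13 bp
  181–268 → 88 bp
Sorted largest to smallest: 98, 88, 53, 16, 13 bp.

98, 88, 53, 16, 13 bp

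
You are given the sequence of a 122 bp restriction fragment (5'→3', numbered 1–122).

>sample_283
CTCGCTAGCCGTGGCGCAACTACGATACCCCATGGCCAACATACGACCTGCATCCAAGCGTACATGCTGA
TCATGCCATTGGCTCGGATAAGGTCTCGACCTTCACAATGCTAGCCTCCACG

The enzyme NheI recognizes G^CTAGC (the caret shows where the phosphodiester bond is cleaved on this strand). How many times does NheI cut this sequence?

GCTAGC occurs starting at positions 4, 110.
NheI cuts at 2 sites.

2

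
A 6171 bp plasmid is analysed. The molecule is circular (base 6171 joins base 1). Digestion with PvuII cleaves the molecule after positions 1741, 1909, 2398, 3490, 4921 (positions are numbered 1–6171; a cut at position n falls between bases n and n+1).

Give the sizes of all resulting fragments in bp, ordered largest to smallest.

Circular molecule, 5 cuts → 5 fragments:
  1909 − 1741 = 168 bp
  2398 − 1909 = 489 bp
  3490 − 2398 = 1092 bp
  4921 − 3490 = 1431 bp
  wrap: 6171 − 4921 + 1741 = 2991 bp
Sorted largest to smallest: 2991, 1431, 1092, 489, 168 bp.

2991, 1431, 1092, 489, 168 bp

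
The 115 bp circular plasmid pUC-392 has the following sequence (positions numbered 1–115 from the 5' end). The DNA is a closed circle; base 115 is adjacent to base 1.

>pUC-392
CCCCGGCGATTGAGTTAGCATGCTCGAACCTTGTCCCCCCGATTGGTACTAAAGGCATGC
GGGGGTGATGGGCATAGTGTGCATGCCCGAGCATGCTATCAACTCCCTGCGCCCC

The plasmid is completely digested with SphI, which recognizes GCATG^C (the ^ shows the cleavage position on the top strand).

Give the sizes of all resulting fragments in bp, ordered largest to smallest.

SphI sites (GCATGC) start at positions 18, 55, 81, 91.
SphI cuts after base 5 of each site (before the last base), so after positions 22, 59, 85, 95.
Circular molecule, 4 cuts → 4 fragments:
  23–59 → 37 bp
  60–85 → 26 bp
  86–95 → 10 bp
  96–115 then 1–22 → 20 + 22 = 42 bp
Sorted largest to smallest: 42, 37, 26, 10 bp.

42, 37, 26, 10 bp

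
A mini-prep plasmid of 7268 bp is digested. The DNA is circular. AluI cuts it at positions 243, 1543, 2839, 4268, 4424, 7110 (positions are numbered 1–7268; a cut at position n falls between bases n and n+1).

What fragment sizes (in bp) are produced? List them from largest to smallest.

2686, 1429, 1300, 1296, 401, 156 bp

Circular molecule, 6 cuts → 6 fragments:
  1543 − 243 = 1300 bp
  2839 − 1543 = 1296 bp
  4268 − 2839 = 1429 bp
  4424 − 4268 = 156 bp
  7110 − 4424 = 2686 bp
  wrap: 7268 − 7110 + 243 = 401 bp
Sorted largest to smallest: 2686, 1429, 1300, 1296, 401, 156 bp.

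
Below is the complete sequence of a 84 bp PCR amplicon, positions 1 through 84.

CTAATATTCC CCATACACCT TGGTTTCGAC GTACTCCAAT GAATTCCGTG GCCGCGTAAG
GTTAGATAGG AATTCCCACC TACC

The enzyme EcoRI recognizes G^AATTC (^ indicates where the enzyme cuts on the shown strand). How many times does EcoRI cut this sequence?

2

GAATTC occurs starting at positions 41, 70.
EcoRI cuts at 2 sites.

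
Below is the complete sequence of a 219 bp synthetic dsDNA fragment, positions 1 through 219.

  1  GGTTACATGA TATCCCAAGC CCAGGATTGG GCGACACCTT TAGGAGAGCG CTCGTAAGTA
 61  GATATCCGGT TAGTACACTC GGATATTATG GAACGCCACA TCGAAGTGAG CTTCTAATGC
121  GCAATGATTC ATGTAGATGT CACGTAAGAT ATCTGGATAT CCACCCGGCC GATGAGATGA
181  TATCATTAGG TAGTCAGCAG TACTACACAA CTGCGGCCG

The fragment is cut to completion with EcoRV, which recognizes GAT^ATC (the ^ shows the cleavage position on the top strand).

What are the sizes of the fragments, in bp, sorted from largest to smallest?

87, 52, 38, 23, 11, 8 bp

EcoRV sites (GATATC) start at positions 9, 61, 148, 156, 179.
EcoRV cuts after base 3 of each site, so after positions 11, 63, 150, 158, 181.
Linear molecule, 5 cuts → 6 fragments:
  1–11 → 11 bp
  12–63 → 52 bp
  64–150 → 87 bp
  151–158 → 8 bp
  159–181 → 23 bp
  182–219 → 38 bp
Sorted largest to smallest: 87, 52, 38, 23, 11, 8 bp.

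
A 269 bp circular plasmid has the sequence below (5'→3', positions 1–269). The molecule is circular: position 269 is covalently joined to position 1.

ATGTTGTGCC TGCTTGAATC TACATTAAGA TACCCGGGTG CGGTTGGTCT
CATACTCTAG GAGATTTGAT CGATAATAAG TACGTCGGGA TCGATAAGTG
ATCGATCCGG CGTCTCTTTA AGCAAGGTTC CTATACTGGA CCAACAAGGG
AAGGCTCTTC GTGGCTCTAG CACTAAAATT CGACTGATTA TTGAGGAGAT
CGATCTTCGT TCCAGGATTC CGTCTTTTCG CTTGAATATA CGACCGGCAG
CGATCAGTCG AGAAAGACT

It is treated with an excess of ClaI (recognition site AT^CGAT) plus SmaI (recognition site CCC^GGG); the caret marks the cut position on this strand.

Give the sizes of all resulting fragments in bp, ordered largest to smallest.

104, 98, 35, 21, 11 bp

ClaI sites (ATCGAT) start at positions 69, 90, 101, 199.
ClaI cuts after base 2 of each site, so after positions 70, 91, 102, 200.
The SmaI site (CCCGGG) starts at position 33.
SmaI cuts after base 3 of each site, so after position 35.
Combined cut positions: 35, 70, 91, 102, 200.
Circular molecule, 5 cuts → 5 fragments:
  36–70 → 35 bp
  71–91 → 21 bp
  92–102 → 11 bp
  103–200 → 98 bp
  201–269 then 1–35 → 69 + 35 = 104 bp
Sorted largest to smallest: 104, 98, 35, 21, 11 bp.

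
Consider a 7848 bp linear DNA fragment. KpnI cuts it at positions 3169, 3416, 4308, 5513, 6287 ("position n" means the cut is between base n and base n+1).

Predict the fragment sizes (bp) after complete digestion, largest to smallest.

3169, 1561, 1205, 892, 774, 247 bp

Linear molecule, 5 cuts → 6 fragments:
  3169 − 0 = 3169 bp
  3416 − 3169 = 247 bp
  4308 − 3416 = 892 bp
  5513 − 4308 = 1205 bp
  6287 − 5513 = 774 bp
  7848 − 6287 = 1561 bp
Sorted largest to smallest: 3169, 1561, 1205, 892, 774, 247 bp.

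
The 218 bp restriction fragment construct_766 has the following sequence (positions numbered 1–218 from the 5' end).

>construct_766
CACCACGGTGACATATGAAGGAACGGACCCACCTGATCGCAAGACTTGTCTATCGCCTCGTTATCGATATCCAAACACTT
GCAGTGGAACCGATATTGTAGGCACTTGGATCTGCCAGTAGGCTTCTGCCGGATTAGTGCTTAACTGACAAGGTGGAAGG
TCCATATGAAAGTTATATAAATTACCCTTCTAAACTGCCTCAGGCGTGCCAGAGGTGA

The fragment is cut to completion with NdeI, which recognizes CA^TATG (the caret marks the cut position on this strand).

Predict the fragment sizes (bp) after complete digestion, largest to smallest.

151, 54, 13 bp

NdeI sites (CATATG) start at positions 12, 163.
NdeI cuts after base 2 of each site, so after positions 13, 164.
Linear molecule, 2 cuts → 3 fragments:
  1–13 → 13 bp
  14–164 → 151 bp
  165–218 → 54 bp
Sorted largest to smallest: 151, 54, 13 bp.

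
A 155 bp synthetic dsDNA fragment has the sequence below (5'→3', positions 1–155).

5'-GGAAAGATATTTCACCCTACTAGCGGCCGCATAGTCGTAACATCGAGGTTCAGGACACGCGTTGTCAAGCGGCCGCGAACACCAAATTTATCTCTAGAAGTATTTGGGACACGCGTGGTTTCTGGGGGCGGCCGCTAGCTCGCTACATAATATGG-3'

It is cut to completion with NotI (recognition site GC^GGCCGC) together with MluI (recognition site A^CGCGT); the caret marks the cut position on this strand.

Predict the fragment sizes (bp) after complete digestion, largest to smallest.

41, 33, 26, 24, 18, 13 bp

NotI sites (GCGGCCGC) start at positions 23, 69, 128.
NotI cuts after base 2 of each site, so after positions 24, 70, 129.
MluI sites (ACGCGT) start at positions 57, 111.
MluI cuts after the first base of each site, so after positions 57, 111.
Combined cut positions: 24, 57, 70, 111, 129.
Linear molecule, 5 cuts → 6 fragments:
  1–24 → 24 bp
  25–57 → 33 bp
  58–70 → 13 bp
  71–111 → 41 bp
  112–129 → 18 bp
  130–155 → 26 bp
Sorted largest to smallest: 41, 33, 26, 24, 18, 13 bp.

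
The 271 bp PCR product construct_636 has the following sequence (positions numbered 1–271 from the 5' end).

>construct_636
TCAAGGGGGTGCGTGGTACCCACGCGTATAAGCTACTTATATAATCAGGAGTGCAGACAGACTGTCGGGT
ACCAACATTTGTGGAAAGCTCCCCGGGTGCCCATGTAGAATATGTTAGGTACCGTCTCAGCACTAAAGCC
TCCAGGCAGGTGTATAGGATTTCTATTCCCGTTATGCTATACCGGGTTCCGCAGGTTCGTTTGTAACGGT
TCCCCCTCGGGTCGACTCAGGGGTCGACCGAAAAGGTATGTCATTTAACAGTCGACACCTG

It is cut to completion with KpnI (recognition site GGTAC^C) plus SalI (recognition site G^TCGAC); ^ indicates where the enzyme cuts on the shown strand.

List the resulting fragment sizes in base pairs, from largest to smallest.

KpnI sites (GGTACC) start at positions 15, 68, 118.
KpnI cuts after base 5 of each site (before the last base), so after positions 19, 72, 122.
SalI sites (GTCGAC) start at positions 221, 233, 261.
SalI cuts after the first base of each site, so after positions 221, 233, 261.
Combined cut positions: 19, 72, 122, 221, 233, 261.
Linear molecule, 6 cuts → 7 fragments:
  1–19 → 19 bp
  20–72 → 53 bp
  73–122 → 50 bp
  123–221 → 99 bp
  222–233 → 12 bp
  234–261 → 28 bp
  262–271 → 10 bp
Sorted largest to smallest: 99, 53, 50, 28, 19, 12, 10 bp.

99, 53, 50, 28, 19, 12, 10 bp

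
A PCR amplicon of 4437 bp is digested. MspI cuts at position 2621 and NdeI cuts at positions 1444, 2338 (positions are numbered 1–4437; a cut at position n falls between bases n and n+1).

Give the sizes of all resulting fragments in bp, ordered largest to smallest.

Combined cut positions (sorted): 1444, 2338, 2621.
Linear molecule, 3 cuts → 4 fragments:
  1444 − 0 = 1444 bp
  2338 − 1444 = 894 bp
  2621 − 2338 = 283 bp
  4437 − 2621 = 1816 bp
Sorted largest to smallest: 1816, 1444, 894, 283 bp.

1816, 1444, 894, 283 bp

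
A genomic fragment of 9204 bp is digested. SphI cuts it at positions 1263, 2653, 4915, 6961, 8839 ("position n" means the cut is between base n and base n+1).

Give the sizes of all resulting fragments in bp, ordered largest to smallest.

Linear molecule, 5 cuts → 6 fragments:
  1263 − 0 = 1263 bp
  2653 − 1263 = 1390 bp
  4915 − 2653 = 2262 bp
  6961 − 4915 = 2046 bp
  8839 − 6961 = 1878 bp
  9204 − 8839 = 365 bp
Sorted largest to smallest: 2262, 2046, 1878, 1390, 1263, 365 bp.

2262, 2046, 1878, 1390, 1263, 365 bp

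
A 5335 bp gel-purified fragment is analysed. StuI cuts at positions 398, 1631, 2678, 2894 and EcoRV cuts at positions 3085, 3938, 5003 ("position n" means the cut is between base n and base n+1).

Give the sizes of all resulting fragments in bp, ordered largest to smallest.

Combined cut positions (sorted): 398, 1631, 2678, 2894, 3085, 3938, 5003.
Linear molecule, 7 cuts → 8 fragments:
  398 − 0 = 398 bp
  1631 − 398 = 1233 bp
  2678 − 1631 = 1047 bp
  2894 − 2678 = 216 bp
  3085 − 2894 = 191 bp
  3938 − 3085 = 853 bp
  5003 − 3938 = 1065 bp
  5335 − 5003 = 332 bp
Sorted largest to smallest: 1233, 1065, 1047, 853, 398, 332, 216, 191 bp.

1233, 1065, 1047, 853, 398, 332, 216, 191 bp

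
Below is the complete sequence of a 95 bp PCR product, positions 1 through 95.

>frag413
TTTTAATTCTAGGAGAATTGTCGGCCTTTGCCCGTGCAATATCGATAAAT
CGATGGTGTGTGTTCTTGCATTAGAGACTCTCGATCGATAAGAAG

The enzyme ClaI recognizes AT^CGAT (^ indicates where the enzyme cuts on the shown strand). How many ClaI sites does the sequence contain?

3

ATCGAT occurs starting at positions 41, 49, 84.
ClaI cuts at 3 sites.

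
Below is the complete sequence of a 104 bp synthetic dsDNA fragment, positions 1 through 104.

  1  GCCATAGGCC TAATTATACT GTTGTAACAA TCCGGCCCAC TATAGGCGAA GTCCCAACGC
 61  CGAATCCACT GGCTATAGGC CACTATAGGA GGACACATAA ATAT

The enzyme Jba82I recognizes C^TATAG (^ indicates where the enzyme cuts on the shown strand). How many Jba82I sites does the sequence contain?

3

CTATAG occurs starting at positions 40, 73, 83.
Jba82I cuts at 3 sites.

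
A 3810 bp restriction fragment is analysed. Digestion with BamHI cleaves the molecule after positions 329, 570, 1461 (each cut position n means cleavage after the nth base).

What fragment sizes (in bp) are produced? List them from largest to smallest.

2349, 891, 329, 241 bp

Linear molecule, 3 cuts → 4 fragments:
  329 − 0 = 329 bp
  570 − 329 = 241 bp
  1461 − 570 = 891 bp
  3810 − 1461 = 2349 bp
Sorted largest to smallest: 2349, 891, 329, 241 bp.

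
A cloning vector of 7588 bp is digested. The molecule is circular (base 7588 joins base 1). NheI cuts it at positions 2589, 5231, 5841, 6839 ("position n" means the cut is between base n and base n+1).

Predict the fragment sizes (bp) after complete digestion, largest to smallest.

3338, 2642, 998, 610 bp

Circular molecule, 4 cuts → 4 fragments:
  5231 − 2589 = 2642 bp
  5841 − 5231 = 610 bp
  6839 − 5841 = 998 bp
  wrap: 7588 − 6839 + 2589 = 3338 bp
Sorted largest to smallest: 3338, 2642, 998, 610 bp.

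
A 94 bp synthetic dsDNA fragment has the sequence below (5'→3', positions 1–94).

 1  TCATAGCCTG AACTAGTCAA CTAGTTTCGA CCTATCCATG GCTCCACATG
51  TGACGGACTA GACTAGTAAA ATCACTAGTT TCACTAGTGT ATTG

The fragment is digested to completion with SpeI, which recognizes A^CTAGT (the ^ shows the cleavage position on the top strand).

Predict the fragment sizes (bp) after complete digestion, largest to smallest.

42, 12, 12, 11, 9, 8 bp

SpeI sites (ACTAGT) start at positions 12, 20, 62, 74, 83.
SpeI cuts after the first base of each site, so after positions 12, 20, 62, 74, 83.
Linear molecule, 5 cuts → 6 fragments:
  1–12 → 12 bp
  13–20 → 8 bp
  21–62 → 42 bp
  63–74 → 12 bp
  75–83 → 9 bp
  84–94 → 11 bp
Sorted largest to smallest: 42, 12, 12, 11, 9, 8 bp.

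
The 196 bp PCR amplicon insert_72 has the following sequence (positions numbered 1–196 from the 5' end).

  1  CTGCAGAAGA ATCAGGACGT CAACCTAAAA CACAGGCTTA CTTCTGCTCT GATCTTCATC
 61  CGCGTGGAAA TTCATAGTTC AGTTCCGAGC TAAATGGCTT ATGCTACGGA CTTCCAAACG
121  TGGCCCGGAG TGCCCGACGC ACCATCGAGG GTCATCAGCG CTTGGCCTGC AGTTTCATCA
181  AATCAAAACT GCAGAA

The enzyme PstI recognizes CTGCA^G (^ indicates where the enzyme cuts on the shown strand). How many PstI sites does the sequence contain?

3

CTGCAG occurs starting at positions 1, 167, 189.
PstI cuts at 3 sites.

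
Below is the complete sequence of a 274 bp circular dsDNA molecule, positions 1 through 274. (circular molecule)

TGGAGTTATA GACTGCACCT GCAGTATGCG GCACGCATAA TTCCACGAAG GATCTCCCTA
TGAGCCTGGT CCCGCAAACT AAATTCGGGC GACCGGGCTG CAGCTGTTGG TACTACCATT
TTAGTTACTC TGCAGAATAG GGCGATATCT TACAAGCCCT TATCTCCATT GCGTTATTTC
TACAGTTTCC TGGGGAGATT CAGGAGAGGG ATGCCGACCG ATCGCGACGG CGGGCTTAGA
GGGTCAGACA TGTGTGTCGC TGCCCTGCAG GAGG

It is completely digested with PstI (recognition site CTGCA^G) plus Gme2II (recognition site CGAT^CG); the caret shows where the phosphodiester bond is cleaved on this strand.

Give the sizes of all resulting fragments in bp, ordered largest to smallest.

PstI sites (CTGCAG) start at positions 19, 98, 130, 265.
PstI cuts after base 5 of each site (before the last base), so after positions 23, 102, 134, 269.
The Gme2II site (CGATCG) starts at position 219.
Gme2II cuts after base 4 of each site, so after position 222.
Combined cut positions: 23, 102, 134, 222, 269.
Circular molecule, 5 cuts → 5 fragments:
  24–102 → 79 bp
  103–134 → 32 bp
  135–222 → 88 bp
  223–269 → 47 bp
  270–274 then 1–23 → 5 + 23 = 28 bp
Sorted largest to smallest: 88, 79, 47, 32, 28 bp.

88, 79, 47, 32, 28 bp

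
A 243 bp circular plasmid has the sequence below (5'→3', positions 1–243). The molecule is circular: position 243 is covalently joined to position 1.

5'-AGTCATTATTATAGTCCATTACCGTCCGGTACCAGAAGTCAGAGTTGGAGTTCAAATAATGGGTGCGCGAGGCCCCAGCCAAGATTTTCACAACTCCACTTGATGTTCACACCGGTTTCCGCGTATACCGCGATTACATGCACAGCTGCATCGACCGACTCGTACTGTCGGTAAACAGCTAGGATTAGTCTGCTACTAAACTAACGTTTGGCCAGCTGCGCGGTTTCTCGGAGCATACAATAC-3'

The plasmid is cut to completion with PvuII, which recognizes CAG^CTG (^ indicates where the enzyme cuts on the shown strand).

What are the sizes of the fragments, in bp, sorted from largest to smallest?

PvuII sites (CAGCTG) start at positions 143, 213.
PvuII cuts after base 3 of each site, so after positions 145, 215.
Circular molecule, 2 cuts → 2 fragments:
  146–215 → 70 bp
  216–243 then 1–145 → 28 + 145 = 173 bp
Sorted largest to smallest: 173, 70 bp.

173, 70 bp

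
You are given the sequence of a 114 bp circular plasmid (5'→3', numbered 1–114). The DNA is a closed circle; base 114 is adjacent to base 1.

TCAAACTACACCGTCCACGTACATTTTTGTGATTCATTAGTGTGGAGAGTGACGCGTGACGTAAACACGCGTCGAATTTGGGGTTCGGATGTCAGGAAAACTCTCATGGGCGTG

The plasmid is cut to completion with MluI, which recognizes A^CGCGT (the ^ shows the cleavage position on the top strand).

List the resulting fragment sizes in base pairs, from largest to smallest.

MluI sites (ACGCGT) start at positions 52, 67.
MluI cuts after the first base of each site, so after positions 52, 67.
Circular molecule, 2 cuts → 2 fragments:
  53–67 → 15 bp
  68–114 then 1–52 → 47 + 52 = 99 bp
Sorted largest to smallest: 99, 15 bp.

99, 15 bp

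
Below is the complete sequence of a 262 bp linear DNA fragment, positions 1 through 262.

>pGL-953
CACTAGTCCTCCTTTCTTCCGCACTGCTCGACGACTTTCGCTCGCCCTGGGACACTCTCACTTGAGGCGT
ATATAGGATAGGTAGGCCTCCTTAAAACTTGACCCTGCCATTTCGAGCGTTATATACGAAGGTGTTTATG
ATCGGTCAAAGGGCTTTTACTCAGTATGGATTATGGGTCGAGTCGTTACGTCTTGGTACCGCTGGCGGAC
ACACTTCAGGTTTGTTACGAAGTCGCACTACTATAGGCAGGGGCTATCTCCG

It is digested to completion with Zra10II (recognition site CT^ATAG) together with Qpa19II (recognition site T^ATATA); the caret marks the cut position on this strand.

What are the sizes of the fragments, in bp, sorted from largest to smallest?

The Zra10II site (CTATAG) starts at position 241.
Zra10II cuts after base 2 of each site, so after position 242.
Qpa19II sites (TATATA) start at positions 70, 121.
Qpa19II cuts after the first base of each site, so after positions 70, 121.
Combined cut positions: 70, 121, 242.
Linear molecule, 3 cuts → 4 fragments:
  1–70 → 70 bp
  71–121 → 51 bp
  122–242 → 121 bp
  243–262 → 20 bp
Sorted largest to smallest: 121, 70, 51, 20 bp.

121, 70, 51, 20 bp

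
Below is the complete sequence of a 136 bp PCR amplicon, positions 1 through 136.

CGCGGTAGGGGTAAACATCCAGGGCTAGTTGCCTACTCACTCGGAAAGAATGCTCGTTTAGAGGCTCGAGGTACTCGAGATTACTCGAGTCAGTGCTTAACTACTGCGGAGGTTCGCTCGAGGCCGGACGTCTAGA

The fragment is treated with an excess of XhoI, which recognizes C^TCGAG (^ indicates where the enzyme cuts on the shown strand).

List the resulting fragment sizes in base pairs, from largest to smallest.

65, 33, 19, 10, 9 bp

XhoI sites (CTCGAG) start at positions 65, 74, 84, 117.
XhoI cuts after the first base of each site, so after positions 65, 74, 84, 117.
Linear molecule, 4 cuts → 5 fragments:
  1–65 → 65 bp
  66–74 → 9 bp
  75–84 → 10 bp
  85–117 → 33 bp
  118–136 → 19 bp
Sorted largest to smallest: 65, 33, 19, 10, 9 bp.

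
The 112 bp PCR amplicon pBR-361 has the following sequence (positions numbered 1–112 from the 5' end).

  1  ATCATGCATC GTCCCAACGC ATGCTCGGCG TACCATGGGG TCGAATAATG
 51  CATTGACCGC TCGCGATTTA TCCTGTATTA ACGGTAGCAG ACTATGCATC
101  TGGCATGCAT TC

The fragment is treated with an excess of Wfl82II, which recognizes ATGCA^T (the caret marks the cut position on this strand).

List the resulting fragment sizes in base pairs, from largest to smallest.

Wfl82II sites (ATGCAT) start at positions 4, 48, 94, 105.
Wfl82II cuts after base 5 of each site (before the last base), so after positions 8, 52, 98, 109.
Linear molecule, 4 cuts → 5 fragments:
  1–8 → 8 bp
  9–52 → 44 bp
  53–98 → 46 bp
  99–109 → 11 bp
  110–112 → 3 bp
Sorted largest to smallest: 46, 44, 11, 8, 3 bp.

46, 44, 11, 8, 3 bp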